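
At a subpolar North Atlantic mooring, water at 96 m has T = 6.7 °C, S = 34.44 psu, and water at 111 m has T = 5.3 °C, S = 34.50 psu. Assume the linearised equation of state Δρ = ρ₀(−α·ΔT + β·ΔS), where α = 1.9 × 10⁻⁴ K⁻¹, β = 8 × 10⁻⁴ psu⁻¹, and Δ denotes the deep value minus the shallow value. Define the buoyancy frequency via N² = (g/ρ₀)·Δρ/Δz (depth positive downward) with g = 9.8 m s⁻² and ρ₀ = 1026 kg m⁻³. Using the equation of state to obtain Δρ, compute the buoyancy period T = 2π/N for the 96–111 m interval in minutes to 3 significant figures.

7.31 min

ΔT = -1.4 K, ΔS = +0.06 psu (deep − shallow).
Δρ/ρ₀ = −αΔT + βΔS = 2.66 × 10⁻⁴ + 4.80 × 10⁻⁵ = 3.14 × 10⁻⁴, so Δρ ≈ 0.3222 kg m⁻³.
N² = (g/ρ₀)·Δρ/Δz = g·(Δρ/ρ₀)/Δz = 9.8 × 3.14 × 10⁻⁴ / 15 = 2.0515 × 10⁻⁴ s⁻².
N = √(2.0515 × 10⁻⁴) = 0.014323 rad s⁻¹ → T = 2π/N = 438.68 s = 7.3113 min ≈ 7.31 min.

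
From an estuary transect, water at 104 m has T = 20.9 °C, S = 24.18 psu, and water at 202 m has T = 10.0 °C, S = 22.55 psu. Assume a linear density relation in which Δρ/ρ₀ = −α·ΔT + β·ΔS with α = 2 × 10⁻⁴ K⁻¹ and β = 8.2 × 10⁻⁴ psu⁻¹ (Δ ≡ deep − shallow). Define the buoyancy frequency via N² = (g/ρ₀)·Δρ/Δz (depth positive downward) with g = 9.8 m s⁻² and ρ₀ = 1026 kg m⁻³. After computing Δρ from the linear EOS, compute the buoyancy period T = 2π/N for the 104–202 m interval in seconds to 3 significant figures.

ΔT = -10.9 K, ΔS = -1.63 psu (deep − shallow).
Δρ/ρ₀ = −αΔT + βΔS = 2.18 × 10⁻³ − 1.3366 × 10⁻³ = 8.434 × 10⁻⁴, so Δρ ≈ 0.8653 kg m⁻³.
N² = (g/ρ₀)·Δρ/Δz = g·(Δρ/ρ₀)/Δz = 9.8 × 8.434 × 10⁻⁴ / 98 = 8.4340 × 10⁻⁵ s⁻².
N = √(8.4340 × 10⁻⁵) = 9.1837 × 10⁻³ rad s⁻¹ → T = 2π/N = 684.17 s ≈ 684 s.

684 s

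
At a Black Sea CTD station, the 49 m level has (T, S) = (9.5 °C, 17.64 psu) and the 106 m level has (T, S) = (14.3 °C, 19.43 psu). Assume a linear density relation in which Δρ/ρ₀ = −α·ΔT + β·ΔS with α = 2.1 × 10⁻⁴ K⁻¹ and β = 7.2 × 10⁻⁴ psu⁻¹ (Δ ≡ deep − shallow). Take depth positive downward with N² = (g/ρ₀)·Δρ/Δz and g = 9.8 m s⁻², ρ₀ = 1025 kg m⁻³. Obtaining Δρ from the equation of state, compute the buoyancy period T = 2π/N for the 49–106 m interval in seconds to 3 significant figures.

ΔT = +4.8 K, ΔS = +1.79 psu (deep − shallow).
Δρ/ρ₀ = −αΔT + βΔS = -1.008 × 10⁻³ + 1.2888 × 10⁻³ = 2.808 × 10⁻⁴, so Δρ ≈ 0.2878 kg m⁻³.
N² = (g/ρ₀)·Δρ/Δz = g·(Δρ/ρ₀)/Δz = 9.8 × 2.808 × 10⁻⁴ / 57 = 4.8278 × 10⁻⁵ s⁻².
N = √(4.8278 × 10⁻⁵) = 6.9482 × 10⁻³ rad s⁻¹ → T = 2π/N = 904.29 s ≈ 904 s.

904 s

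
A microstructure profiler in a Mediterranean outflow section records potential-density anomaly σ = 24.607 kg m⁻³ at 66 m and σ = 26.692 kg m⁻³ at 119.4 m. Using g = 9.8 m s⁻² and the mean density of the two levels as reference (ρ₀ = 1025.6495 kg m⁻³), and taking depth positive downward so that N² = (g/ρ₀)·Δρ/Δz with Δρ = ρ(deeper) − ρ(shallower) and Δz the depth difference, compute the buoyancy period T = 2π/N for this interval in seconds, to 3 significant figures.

325 s

Δρ = 1026.692 − 1024.607 = 2.085 kg m⁻³ over Δz = 119.4 − 66 = 53.4 m.
N² = (9.8/1025.6495) × (2.085/53.4) = 3.7307 × 10⁻⁴ s⁻².
N = √(3.7307 × 10⁻⁴) = 0.019315 rad s⁻¹, so T = 2π/N = 325.30 s ≈ 325 s.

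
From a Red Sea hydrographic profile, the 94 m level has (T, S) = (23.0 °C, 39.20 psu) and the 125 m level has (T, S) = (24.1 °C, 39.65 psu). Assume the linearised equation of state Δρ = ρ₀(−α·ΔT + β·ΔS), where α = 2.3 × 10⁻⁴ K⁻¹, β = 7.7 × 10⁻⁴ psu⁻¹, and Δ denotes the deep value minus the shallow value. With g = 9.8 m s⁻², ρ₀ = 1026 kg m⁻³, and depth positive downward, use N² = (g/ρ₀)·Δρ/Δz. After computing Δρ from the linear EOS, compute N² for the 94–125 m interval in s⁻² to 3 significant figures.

2.96 × 10⁻⁵ s⁻²

ΔT = +1.1 K, ΔS = +0.45 psu (deep − shallow).
Δρ/ρ₀ = −αΔT + βΔS = -2.53 × 10⁻⁴ + 3.465 × 10⁻⁴ = 9.35 × 10⁻⁵, so Δρ ≈ 0.09593 kg m⁻³.
N² = (g/ρ₀)·Δρ/Δz = g·(Δρ/ρ₀)/Δz = 9.8 × 9.35 × 10⁻⁵ / 31 = 2.9558 × 10⁻⁵ s⁻² ≈ 2.96 × 10⁻⁵ s⁻².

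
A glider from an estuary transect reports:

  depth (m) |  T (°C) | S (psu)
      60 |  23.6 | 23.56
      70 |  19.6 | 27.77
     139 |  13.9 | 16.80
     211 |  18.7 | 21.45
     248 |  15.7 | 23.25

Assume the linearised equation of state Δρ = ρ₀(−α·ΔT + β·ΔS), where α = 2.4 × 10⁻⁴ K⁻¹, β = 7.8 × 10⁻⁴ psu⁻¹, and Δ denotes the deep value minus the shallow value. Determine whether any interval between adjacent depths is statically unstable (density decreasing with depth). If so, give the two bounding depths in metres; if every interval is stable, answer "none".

Evaluate Δρ/ρ₀ = −αΔT + βΔS across each adjacent pair:
  60–70 m: −αΔT+βΔS = −(2.4 × 10⁻⁴)(-4.0)+(7.8 × 10⁻⁴)(+4.21) = 4.2 × 10⁻³ → stable
  70–139 m: −αΔT+βΔS = −(2.4 × 10⁻⁴)(-5.7)+(7.8 × 10⁻⁴)(-10.97) = -7.2 × 10⁻³ → UNSTABLE
  139–211 m: −αΔT+βΔS = −(2.4 × 10⁻⁴)(+4.8)+(7.8 × 10⁻⁴)(+4.65) = 2.5 × 10⁻³ → stable
  211–248 m: −αΔT+βΔS = −(2.4 × 10⁻⁴)(-3.0)+(7.8 × 10⁻⁴)(+1.80) = 2.1 × 10⁻³ → stable
The 70–139 m interval has Δρ < 0: lighter water underlies denser water.

70–139 m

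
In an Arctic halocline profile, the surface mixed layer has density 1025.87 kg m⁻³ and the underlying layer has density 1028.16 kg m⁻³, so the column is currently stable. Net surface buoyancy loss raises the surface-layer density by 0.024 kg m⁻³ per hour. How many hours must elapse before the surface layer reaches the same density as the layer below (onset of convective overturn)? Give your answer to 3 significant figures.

95.4 hours

Density deficit of the surface layer: 1028.16 − 1025.87 = 2.29 kg m⁻³.
Required change = 2.29 / 0.024 = 95.4 hours.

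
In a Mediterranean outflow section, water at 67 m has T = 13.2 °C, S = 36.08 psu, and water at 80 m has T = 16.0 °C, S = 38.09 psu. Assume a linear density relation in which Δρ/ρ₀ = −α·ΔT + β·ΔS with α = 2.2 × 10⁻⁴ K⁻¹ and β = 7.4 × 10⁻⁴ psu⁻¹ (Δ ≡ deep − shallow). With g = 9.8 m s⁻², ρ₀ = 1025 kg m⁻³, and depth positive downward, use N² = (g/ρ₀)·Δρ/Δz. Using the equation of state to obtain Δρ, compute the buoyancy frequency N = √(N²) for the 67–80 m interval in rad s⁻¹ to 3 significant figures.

ΔT = +2.8 K, ΔS = +2.01 psu (deep − shallow).
Δρ/ρ₀ = −αΔT + βΔS = -6.16 × 10⁻⁴ + 1.4874 × 10⁻³ = 8.714 × 10⁻⁴, so Δρ ≈ 0.8932 kg m⁻³.
N² = (g/ρ₀)·Δρ/Δz = g·(Δρ/ρ₀)/Δz = 9.8 × 8.714 × 10⁻⁴ / 13 = 6.5690 × 10⁻⁴ s⁻².
N = √(6.5690 × 10⁻⁴) = 0.025630 rad s⁻¹ ≈ 0.0256 rad s⁻¹.

0.0256 rad s⁻¹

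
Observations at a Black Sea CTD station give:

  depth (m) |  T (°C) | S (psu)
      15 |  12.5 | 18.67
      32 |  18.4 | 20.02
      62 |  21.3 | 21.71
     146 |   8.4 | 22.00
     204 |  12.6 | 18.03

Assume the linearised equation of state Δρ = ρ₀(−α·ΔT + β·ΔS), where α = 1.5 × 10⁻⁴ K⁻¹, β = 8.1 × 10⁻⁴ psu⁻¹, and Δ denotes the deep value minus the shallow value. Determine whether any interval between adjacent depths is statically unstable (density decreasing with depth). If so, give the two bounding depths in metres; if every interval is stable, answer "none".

146–204 m

Evaluate Δρ/ρ₀ = −αΔT + βΔS across each adjacent pair:
  15–32 m: −αΔT+βΔS = −(1.5 × 10⁻⁴)(+5.9)+(8.1 × 10⁻⁴)(+1.35) = 2.1 × 10⁻⁴ → stable
  32–62 m: −αΔT+βΔS = −(1.5 × 10⁻⁴)(+2.9)+(8.1 × 10⁻⁴)(+1.69) = 9.3 × 10⁻⁴ → stable
  62–146 m: −αΔT+βΔS = −(1.5 × 10⁻⁴)(-12.9)+(8.1 × 10⁻⁴)(+0.29) = 2.2 × 10⁻³ → stable
  146–204 m: −αΔT+βΔS = −(1.5 × 10⁻⁴)(+4.2)+(8.1 × 10⁻⁴)(-3.97) = -3.8 × 10⁻³ → UNSTABLE
The 146–204 m interval has Δρ < 0: lighter water underlies denser water.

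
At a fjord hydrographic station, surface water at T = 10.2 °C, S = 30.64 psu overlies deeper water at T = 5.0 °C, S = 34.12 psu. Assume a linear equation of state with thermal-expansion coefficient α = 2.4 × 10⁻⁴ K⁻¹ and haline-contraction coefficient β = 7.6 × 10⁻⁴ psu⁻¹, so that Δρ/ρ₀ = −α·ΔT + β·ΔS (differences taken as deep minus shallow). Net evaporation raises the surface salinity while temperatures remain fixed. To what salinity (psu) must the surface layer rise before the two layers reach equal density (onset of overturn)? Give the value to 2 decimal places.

35.76 psu

Neutral buoyancy requires −α(T_deep − T_surf) + β(S_deep − S_surf′) = 0.
S_surf′ = S_deep − (α/β)·ΔT = 34.12 − (2.4 × 10⁻⁴/7.6 × 10⁻⁴)·(-5.2) = 35.7621 psu.
Increase required: 35.7621 − 30.64 = 5.1221 psu.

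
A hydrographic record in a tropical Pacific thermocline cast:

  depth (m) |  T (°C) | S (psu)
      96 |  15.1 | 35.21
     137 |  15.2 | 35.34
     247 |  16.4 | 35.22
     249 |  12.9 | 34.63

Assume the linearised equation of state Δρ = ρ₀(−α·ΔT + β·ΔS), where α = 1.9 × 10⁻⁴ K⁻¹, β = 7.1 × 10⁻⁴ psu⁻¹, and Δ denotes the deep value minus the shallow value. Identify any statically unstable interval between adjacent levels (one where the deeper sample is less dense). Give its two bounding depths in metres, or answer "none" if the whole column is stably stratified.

Evaluate Δρ/ρ₀ = −αΔT + βΔS across each adjacent pair:
  96–137 m: −αΔT+βΔS = −(1.9 × 10⁻⁴)(+0.1)+(7.1 × 10⁻⁴)(+0.13) = 7.3 × 10⁻⁵ → stable
  137–247 m: −αΔT+βΔS = −(1.9 × 10⁻⁴)(+1.2)+(7.1 × 10⁻⁴)(-0.12) = -3.1 × 10⁻⁴ → UNSTABLE
  247–249 m: −αΔT+βΔS = −(1.9 × 10⁻⁴)(-3.5)+(7.1 × 10⁻⁴)(-0.59) = 2.5 × 10⁻⁴ → stable
The 137–247 m interval has Δρ < 0: lighter water underlies denser water.

137–247 m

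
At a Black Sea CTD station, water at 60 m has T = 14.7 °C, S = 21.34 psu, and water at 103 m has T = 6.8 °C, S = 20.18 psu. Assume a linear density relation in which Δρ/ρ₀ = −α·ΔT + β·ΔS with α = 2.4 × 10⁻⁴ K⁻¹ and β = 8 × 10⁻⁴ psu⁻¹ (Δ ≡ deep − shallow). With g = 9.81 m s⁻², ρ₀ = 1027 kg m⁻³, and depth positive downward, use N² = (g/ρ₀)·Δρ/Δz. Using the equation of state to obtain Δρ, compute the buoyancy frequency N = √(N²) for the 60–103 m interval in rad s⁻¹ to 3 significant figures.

0.0149 rad s⁻¹

ΔT = -7.9 K, ΔS = -1.16 psu (deep − shallow).
Δρ/ρ₀ = −αΔT + βΔS = 1.896 × 10⁻³ − 9.28 × 10⁻⁴ = 9.68 × 10⁻⁴, so Δρ ≈ 0.9941 kg m⁻³.
N² = (g/ρ₀)·Δρ/Δz = g·(Δρ/ρ₀)/Δz = 9.81 × 9.68 × 10⁻⁴ / 43 = 2.2084 × 10⁻⁴ s⁻².
N = √(2.2084 × 10⁻⁴) = 0.014861 rad s⁻¹ ≈ 0.0149 rad s⁻¹.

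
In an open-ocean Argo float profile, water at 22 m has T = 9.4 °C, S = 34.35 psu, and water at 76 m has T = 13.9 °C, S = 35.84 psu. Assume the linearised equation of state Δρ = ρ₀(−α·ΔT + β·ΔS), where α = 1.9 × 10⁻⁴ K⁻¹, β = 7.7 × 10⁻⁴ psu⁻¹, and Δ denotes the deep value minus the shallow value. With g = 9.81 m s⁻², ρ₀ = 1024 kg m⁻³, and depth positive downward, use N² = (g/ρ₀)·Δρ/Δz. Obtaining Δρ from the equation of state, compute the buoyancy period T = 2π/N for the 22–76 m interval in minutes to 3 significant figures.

14.4 min

ΔT = +4.5 K, ΔS = +1.49 psu (deep − shallow).
Δρ/ρ₀ = −αΔT + βΔS = -8.55 × 10⁻⁴ + 1.1473 × 10⁻³ = 2.923 × 10⁻⁴, so Δρ ≈ 0.2993 kg m⁻³.
N² = (g/ρ₀)·Δρ/Δz = g·(Δρ/ρ₀)/Δz = 9.81 × 2.923 × 10⁻⁴ / 54 = 5.3101 × 10⁻⁵ s⁻².
N = √(5.3101 × 10⁻⁵) = 7.2870 × 10⁻³ rad s⁻¹ → T = 2π/N = 862.25 s = 14.371 min ≈ 14.4 min.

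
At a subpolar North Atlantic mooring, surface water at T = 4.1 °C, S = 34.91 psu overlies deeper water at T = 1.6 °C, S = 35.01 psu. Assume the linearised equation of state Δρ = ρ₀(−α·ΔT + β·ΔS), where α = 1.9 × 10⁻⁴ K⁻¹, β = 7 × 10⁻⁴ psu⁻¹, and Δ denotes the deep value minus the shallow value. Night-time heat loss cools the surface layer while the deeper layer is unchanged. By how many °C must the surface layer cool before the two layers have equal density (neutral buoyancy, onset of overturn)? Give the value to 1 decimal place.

Neutral buoyancy requires Δρ = 0, i.e. −α(T_deep − T_surf′) + β(S_deep − S_surf) = 0.
T_surf′ = T_deep − (β/α)·ΔS = 1.6 − (7 × 10⁻⁴/1.9 × 10⁻⁴)·(+0.10) = 1.232 °C.
Cooling required: 4.1 − (1.232) = 2.868 °C.

2.9 °C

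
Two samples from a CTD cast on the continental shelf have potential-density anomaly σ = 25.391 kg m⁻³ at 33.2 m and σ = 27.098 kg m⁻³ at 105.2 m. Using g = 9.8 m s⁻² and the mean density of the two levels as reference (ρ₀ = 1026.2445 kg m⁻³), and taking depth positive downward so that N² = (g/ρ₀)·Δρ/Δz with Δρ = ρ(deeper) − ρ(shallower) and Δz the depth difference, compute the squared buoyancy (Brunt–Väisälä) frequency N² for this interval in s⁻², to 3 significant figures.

Δρ = 1027.098 − 1025.391 = 1.707 kg m⁻³ over Δz = 105.2 − 33.2 = 72 m.
N² = (9.8/1026.2445) × (1.707/72) = 2.2640 × 10⁻⁴ s⁻² ≈ 2.26 × 10⁻⁴ s⁻².

2.26 × 10⁻⁴ s⁻²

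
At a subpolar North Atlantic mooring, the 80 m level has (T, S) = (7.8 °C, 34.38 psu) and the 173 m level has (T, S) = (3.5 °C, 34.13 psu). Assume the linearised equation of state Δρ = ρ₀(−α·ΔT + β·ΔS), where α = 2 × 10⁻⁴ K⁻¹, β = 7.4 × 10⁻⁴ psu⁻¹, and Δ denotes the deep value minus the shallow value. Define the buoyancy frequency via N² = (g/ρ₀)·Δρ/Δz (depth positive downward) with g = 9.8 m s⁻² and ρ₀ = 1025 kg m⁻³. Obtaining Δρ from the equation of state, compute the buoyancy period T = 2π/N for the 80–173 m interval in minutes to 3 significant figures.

ΔT = -4.3 K, ΔS = -0.25 psu (deep − shallow).
Δρ/ρ₀ = −αΔT + βΔS = 8.60 × 10⁻⁴ − 1.85 × 10⁻⁴ = 6.75 × 10⁻⁴, so Δρ ≈ 0.6919 kg m⁻³.
N² = (g/ρ₀)·Δρ/Δz = g·(Δρ/ρ₀)/Δz = 9.8 × 6.75 × 10⁻⁴ / 93 = 7.1129 × 10⁻⁵ s⁻².
N = √(7.1129 × 10⁻⁵) = 8.4338 × 10⁻³ rad s⁻¹ → T = 2π/N = 745.00 s = 12.417 min ≈ 12.4 min.

12.4 min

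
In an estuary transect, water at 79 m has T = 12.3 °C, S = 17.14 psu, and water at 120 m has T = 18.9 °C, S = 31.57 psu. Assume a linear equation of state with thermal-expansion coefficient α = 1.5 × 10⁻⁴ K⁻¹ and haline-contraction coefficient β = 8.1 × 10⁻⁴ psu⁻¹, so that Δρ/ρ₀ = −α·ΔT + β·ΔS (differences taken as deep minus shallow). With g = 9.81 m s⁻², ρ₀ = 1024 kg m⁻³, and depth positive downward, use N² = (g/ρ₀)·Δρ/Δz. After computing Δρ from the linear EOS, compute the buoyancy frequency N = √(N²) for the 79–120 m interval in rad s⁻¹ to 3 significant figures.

0.0506 rad s⁻¹

ΔT = +6.6 K, ΔS = +14.43 psu (deep − shallow).
Δρ/ρ₀ = −αΔT + βΔS = -9.90 × 10⁻⁴ + 0.0116883 = 0.0106983, so Δρ ≈ 10.96 kg m⁻³.
N² = (g/ρ₀)·Δρ/Δz = g·(Δρ/ρ₀)/Δz = 9.81 × 0.0106983 / 41 = 2.5598 × 10⁻³ s⁻².
N = √(2.5598 × 10⁻³) = 0.050594 rad s⁻¹ ≈ 0.0506 rad s⁻¹.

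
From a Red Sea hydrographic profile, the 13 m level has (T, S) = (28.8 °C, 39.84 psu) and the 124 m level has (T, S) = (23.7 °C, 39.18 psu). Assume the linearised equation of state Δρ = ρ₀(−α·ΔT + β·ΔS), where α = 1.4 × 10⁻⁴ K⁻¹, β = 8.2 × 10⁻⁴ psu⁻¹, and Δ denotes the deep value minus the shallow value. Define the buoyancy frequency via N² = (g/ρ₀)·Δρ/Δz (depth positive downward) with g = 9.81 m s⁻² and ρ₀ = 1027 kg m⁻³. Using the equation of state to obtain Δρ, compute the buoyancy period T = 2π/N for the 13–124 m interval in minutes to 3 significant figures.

26.8 min

ΔT = -5.1 K, ΔS = -0.66 psu (deep − shallow).
Δρ/ρ₀ = −αΔT + βΔS = 7.14 × 10⁻⁴ − 5.412 × 10⁻⁴ = 1.728 × 10⁻⁴, so Δρ ≈ 0.1775 kg m⁻³.
N² = (g/ρ₀)·Δρ/Δz = g·(Δρ/ρ₀)/Δz = 9.81 × 1.728 × 10⁻⁴ / 111 = 1.5272 × 10⁻⁵ s⁻².
N = √(1.5272 × 10⁻⁵) = 3.9079 × 10⁻³ rad s⁻¹ → T = 2π/N = 1.6078 × 10³ s = 26.797 min ≈ 26.8 min.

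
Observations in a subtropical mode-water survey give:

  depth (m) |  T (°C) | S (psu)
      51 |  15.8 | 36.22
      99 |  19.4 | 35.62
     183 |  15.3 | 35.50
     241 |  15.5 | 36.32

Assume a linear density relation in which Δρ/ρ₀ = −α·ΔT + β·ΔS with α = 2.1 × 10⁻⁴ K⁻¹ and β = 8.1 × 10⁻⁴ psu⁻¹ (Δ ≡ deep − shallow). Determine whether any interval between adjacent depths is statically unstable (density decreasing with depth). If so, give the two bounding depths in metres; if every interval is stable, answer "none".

Evaluate Δρ/ρ₀ = −αΔT + βΔS across each adjacent pair:
  51–99 m: −αΔT+βΔS = −(2.1 × 10⁻⁴)(+3.6)+(8.1 × 10⁻⁴)(-0.60) = -1.2 × 10⁻³ → UNSTABLE
  99–183 m: −αΔT+βΔS = −(2.1 × 10⁻⁴)(-4.1)+(8.1 × 10⁻⁴)(-0.12) = 7.6 × 10⁻⁴ → stable
  183–241 m: −αΔT+βΔS = −(2.1 × 10⁻⁴)(+0.2)+(8.1 × 10⁻⁴)(+0.82) = 6.2 × 10⁻⁴ → stable
The 51–99 m interval has Δρ < 0: lighter water underlies denser water.

51–99 m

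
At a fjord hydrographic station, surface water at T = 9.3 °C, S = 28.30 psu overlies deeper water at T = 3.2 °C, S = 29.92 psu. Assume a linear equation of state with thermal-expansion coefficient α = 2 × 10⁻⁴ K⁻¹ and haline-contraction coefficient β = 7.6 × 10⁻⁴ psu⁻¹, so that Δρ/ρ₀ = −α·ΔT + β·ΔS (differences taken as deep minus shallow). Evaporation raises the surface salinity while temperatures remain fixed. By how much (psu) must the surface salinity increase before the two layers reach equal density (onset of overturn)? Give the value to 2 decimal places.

Neutral buoyancy requires −α(T_deep − T_surf) + β(S_deep − S_surf′) = 0.
S_surf′ = S_deep − (α/β)·ΔT = 29.92 − (2 × 10⁻⁴/7.6 × 10⁻⁴)·(-6.1) = 31.5253 psu.
Increase required: 31.5253 − 28.30 = 3.2253 psu.

3.23 psu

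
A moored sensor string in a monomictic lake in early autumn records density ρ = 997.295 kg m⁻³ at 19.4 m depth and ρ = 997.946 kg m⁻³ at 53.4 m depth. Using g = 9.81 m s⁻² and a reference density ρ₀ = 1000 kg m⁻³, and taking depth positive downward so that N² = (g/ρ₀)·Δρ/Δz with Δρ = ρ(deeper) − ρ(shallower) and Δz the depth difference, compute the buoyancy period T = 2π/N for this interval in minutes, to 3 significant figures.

7.64 min

Δρ = 997.946 − 997.295 = 0.651 kg m⁻³ over Δz = 53.4 − 19.4 = 34 m.
N² = (9.81/1000) × (0.651/34) = 1.8783 × 10⁻⁴ s⁻².
N = √(1.8783 × 10⁻⁴) = 0.013705 rad s⁻¹, so T = 2π/N = 458.46 s = 7.6410 min ≈ 7.64 min.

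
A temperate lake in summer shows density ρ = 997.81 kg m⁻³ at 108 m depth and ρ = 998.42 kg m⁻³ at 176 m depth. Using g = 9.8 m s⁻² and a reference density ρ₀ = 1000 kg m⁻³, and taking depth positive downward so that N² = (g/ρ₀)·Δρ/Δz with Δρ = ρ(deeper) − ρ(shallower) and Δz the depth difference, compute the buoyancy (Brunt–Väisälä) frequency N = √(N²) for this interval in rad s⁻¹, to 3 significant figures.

Δρ = 998.42 − 997.81 = 0.61 kg m⁻³ over Δz = 176 − 108 = 68 m.
N² = (9.8/1000) × (0.61/68) = 8.7912 × 10⁻⁵ s⁻².
N = √(8.7912 × 10⁻⁵) = 9.3761 × 10⁻³ rad s⁻¹ ≈ 9.38 × 10⁻³ rad s⁻¹.

9.38 × 10⁻³ rad s⁻¹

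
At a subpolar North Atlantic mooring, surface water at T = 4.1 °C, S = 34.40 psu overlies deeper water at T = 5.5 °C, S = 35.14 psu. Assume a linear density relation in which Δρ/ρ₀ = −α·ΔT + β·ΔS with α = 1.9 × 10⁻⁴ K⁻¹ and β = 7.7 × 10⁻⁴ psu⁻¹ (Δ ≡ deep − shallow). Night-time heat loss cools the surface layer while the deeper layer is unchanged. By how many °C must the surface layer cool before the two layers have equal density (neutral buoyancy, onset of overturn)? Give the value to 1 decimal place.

Neutral buoyancy requires Δρ = 0, i.e. −α(T_deep − T_surf′) + β(S_deep − S_surf) = 0.
T_surf′ = T_deep − (β/α)·ΔS = 5.5 − (7.7 × 10⁻⁴/1.9 × 10⁻⁴)·(+0.74) = 2.501 °C.
Cooling required: 4.1 − (2.501) = 1.599 °C.

1.6 °C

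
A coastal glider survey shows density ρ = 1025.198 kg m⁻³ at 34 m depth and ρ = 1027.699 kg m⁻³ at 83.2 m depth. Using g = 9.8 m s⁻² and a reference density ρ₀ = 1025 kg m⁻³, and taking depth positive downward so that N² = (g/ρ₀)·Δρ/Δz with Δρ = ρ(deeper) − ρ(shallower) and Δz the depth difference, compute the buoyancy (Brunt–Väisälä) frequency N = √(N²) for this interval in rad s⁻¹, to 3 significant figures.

0.0220 rad s⁻¹

Δρ = 1027.699 − 1025.198 = 2.501 kg m⁻³ over Δz = 83.2 − 34 = 49.2 m.
N² = (9.8/1025) × (2.501/49.2) = 4.8602 × 10⁻⁴ s⁻².
N = √(4.8602 × 10⁻⁴) = 0.022046 rad s⁻¹ ≈ 0.0220 rad s⁻¹.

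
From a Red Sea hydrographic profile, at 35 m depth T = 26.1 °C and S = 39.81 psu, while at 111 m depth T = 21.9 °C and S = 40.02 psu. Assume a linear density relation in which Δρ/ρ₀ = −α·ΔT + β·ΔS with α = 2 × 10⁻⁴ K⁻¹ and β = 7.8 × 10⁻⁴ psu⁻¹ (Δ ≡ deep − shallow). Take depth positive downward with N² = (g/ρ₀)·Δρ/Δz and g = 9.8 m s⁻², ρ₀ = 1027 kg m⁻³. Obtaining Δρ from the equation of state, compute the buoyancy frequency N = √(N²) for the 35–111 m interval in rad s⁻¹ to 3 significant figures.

0.0114 rad s⁻¹

ΔT = -4.2 K, ΔS = +0.21 psu (deep − shallow).
Δρ/ρ₀ = −αΔT + βΔS = 8.40 × 10⁻⁴ + 1.638 × 10⁻⁴ = 1.0038 × 10⁻³, so Δρ ≈ 1.031 kg m⁻³.
N² = (g/ρ₀)·Δρ/Δz = g·(Δρ/ρ₀)/Δz = 9.8 × 1.0038 × 10⁻³ / 76 = 1.2944 × 10⁻⁴ s⁻².
N = √(1.2944 × 10⁻⁴) = 0.011377 rad s⁻¹ ≈ 0.0114 rad s⁻¹.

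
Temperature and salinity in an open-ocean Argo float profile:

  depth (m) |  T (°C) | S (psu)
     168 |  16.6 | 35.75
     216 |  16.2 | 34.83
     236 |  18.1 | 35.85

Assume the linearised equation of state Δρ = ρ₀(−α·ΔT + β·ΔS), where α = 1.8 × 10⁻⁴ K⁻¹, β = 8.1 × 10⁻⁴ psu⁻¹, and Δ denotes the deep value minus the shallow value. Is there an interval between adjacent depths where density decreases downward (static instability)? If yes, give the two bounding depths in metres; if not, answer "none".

Evaluate Δρ/ρ₀ = −αΔT + βΔS across each adjacent pair:
  168–216 m: −αΔT+βΔS = −(1.8 × 10⁻⁴)(-0.4)+(8.1 × 10⁻⁴)(-0.92) = -6.7 × 10⁻⁴ → UNSTABLE
  216–236 m: −αΔT+βΔS = −(1.8 × 10⁻⁴)(+1.9)+(8.1 × 10⁻⁴)(+1.02) = 4.8 × 10⁻⁴ → stable
The 168–216 m interval has Δρ < 0: lighter water underlies denser water.

168–216 m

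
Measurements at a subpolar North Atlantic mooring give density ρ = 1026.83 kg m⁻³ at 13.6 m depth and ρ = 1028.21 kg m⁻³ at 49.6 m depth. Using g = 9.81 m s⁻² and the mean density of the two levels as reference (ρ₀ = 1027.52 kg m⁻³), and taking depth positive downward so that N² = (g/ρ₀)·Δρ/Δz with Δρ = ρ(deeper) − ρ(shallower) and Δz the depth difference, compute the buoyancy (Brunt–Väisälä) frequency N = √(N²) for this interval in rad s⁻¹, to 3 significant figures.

0.0191 rad s⁻¹

Δρ = 1028.21 − 1026.83 = 1.38 kg m⁻³ over Δz = 49.6 − 13.6 = 36 m.
N² = (9.81/1027.52) × (1.38/36) = 3.6598 × 10⁻⁴ s⁻².
N = √(3.6598 × 10⁻⁴) = 0.019131 rad s⁻¹ ≈ 0.0191 rad s⁻¹.
A positive N² confirms static stability across the interval.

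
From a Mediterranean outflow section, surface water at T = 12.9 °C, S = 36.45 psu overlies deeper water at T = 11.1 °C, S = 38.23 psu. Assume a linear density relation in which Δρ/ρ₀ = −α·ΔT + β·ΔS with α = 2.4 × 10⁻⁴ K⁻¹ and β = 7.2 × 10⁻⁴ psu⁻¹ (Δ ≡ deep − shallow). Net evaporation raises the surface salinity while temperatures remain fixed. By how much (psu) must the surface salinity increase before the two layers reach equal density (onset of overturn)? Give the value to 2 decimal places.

2.38 psu

Neutral buoyancy requires −α(T_deep − T_surf) + β(S_deep − S_surf′) = 0.
S_surf′ = S_deep − (α/β)·ΔT = 38.23 − (2.4 × 10⁻⁴/7.2 × 10⁻⁴)·(-1.8) = 38.8300 psu.
Increase required: 38.8300 − 36.45 = 2.3800 psu.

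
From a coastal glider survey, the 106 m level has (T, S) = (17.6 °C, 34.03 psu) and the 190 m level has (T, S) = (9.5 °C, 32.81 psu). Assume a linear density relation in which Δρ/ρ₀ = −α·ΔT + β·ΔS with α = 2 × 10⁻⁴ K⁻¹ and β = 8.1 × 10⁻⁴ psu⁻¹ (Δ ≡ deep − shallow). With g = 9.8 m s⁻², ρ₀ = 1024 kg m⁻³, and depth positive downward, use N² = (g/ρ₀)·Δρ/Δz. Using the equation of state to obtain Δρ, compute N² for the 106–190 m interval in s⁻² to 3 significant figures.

ΔT = -8.1 K, ΔS = -1.22 psu (deep − shallow).
Δρ/ρ₀ = −αΔT + βΔS = 1.62 × 10⁻³ − 9.882 × 10⁻⁴ = 6.318 × 10⁻⁴, so Δρ ≈ 0.6470 kg m⁻³.
N² = (g/ρ₀)·Δρ/Δz = g·(Δρ/ρ₀)/Δz = 9.8 × 6.318 × 10⁻⁴ / 84 = 7.3710 × 10⁻⁵ s⁻² ≈ 7.37 × 10⁻⁵ s⁻².

7.37 × 10⁻⁵ s⁻²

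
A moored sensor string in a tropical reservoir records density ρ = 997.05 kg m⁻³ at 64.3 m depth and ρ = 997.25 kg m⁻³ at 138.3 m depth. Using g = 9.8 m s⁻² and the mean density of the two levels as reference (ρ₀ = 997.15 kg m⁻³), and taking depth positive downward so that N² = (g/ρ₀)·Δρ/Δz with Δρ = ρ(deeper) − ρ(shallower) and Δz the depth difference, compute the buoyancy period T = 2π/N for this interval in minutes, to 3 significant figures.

Δρ = 997.25 − 997.05 = 0.20 kg m⁻³ over Δz = 138.3 − 64.3 = 74 m.
N² = (9.8/997.15) × (0.20/74) = 2.6562 × 10⁻⁵ s⁻².
N = √(2.6562 × 10⁻⁵) = 5.1538 × 10⁻³ rad s⁻¹, so T = 2π/N = 1.2191 × 10³ s = 20.318 min ≈ 20.3 min.
Since Δρ > 0 the layer is stably stratified.

20.3 min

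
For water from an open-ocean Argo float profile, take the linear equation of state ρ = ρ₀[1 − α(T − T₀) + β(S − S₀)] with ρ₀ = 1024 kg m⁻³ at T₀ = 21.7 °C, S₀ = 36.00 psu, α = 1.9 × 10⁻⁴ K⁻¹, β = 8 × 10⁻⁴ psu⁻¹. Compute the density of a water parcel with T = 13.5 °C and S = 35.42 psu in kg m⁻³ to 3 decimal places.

1025.120 kg m⁻³

T − T₀ = -8.2 K, S − S₀ = -0.58 psu.
Bracket = 1 − α·(-8.2) + β·(-0.58) = 1 + (1.094 × 10⁻³) = 1.0010940.
ρ = 1024 × 1.0010940 = 1025.120 kg m⁻³.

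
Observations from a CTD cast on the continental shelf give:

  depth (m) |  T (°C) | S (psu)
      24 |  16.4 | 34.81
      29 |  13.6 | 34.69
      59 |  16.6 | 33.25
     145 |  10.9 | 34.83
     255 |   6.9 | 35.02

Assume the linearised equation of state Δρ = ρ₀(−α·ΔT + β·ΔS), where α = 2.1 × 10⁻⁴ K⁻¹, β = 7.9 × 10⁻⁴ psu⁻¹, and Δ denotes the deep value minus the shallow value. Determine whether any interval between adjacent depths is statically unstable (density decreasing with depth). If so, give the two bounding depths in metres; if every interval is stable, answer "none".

29–59 m

Evaluate Δρ/ρ₀ = −αΔT + βΔS across each adjacent pair:
  24–29 m: −αΔT+βΔS = −(2.1 × 10⁻⁴)(-2.8)+(7.9 × 10⁻⁴)(-0.12) = 4.9 × 10⁻⁴ → stable
  29–59 m: −αΔT+βΔS = −(2.1 × 10⁻⁴)(+3.0)+(7.9 × 10⁻⁴)(-1.44) = -1.8 × 10⁻³ → UNSTABLE
  59–145 m: −αΔT+βΔS = −(2.1 × 10⁻⁴)(-5.7)+(7.9 × 10⁻⁴)(+1.58) = 2.4 × 10⁻³ → stable
  145–255 m: −αΔT+βΔS = −(2.1 × 10⁻⁴)(-4.0)+(7.9 × 10⁻⁴)(+0.19) = 9.9 × 10⁻⁴ → stable
The 29–59 m interval has Δρ < 0: lighter water underlies denser water.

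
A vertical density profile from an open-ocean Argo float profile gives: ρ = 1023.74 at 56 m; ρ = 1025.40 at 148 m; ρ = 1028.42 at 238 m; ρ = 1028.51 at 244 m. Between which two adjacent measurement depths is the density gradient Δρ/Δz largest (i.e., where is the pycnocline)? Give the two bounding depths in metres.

Compute the density gradient over each adjacent pair:
  56–148 m: Δρ/Δz = 1.66/92 = 0.018 kg m⁻⁴
  148–238 m: Δρ/Δz = 3.02/90 = 0.034 kg m⁻⁴
  238–244 m: Δρ/Δz = 0.09/6 = 0.015 kg m⁻⁴
The largest gradient is in the 148–238 m interval — the pycnocline.

148–238 m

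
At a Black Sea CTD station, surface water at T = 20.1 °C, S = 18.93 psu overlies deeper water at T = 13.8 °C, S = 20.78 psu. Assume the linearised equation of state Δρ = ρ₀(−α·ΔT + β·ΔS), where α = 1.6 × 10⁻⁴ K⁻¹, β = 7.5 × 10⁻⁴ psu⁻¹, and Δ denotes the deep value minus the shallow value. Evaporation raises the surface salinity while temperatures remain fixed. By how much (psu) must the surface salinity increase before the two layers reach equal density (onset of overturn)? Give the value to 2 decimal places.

Neutral buoyancy requires −α(T_deep − T_surf) + β(S_deep − S_surf′) = 0.
S_surf′ = S_deep − (α/β)·ΔT = 20.78 − (1.6 × 10⁻⁴/7.5 × 10⁻⁴)·(-6.3) = 22.1240 psu.
Increase required: 22.1240 − 18.93 = 3.1940 psu.

3.19 psu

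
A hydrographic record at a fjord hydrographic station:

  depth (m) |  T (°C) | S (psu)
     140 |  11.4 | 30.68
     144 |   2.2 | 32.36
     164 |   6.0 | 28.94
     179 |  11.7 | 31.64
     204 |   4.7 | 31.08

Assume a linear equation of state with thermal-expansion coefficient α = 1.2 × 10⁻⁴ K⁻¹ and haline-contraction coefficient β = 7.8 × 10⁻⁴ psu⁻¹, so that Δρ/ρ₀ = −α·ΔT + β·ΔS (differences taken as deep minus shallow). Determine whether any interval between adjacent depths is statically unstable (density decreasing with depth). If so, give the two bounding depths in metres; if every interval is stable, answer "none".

Evaluate Δρ/ρ₀ = −αΔT + βΔS across each adjacent pair:
  140–144 m: −αΔT+βΔS = −(1.2 × 10⁻⁴)(-9.2)+(7.8 × 10⁻⁴)(+1.68) = 2.4 × 10⁻³ → stable
  144–164 m: −αΔT+βΔS = −(1.2 × 10⁻⁴)(+3.8)+(7.8 × 10⁻⁴)(-3.42) = -3.1 × 10⁻³ → UNSTABLE
  164–179 m: −αΔT+βΔS = −(1.2 × 10⁻⁴)(+5.7)+(7.8 × 10⁻⁴)(+2.70) = 1.4 × 10⁻³ → stable
  179–204 m: −αΔT+βΔS = −(1.2 × 10⁻⁴)(-7.0)+(7.8 × 10⁻⁴)(-0.56) = 4.0 × 10⁻⁴ → stable
The 144–164 m interval has Δρ < 0: lighter water underlies denser water.

144–164 m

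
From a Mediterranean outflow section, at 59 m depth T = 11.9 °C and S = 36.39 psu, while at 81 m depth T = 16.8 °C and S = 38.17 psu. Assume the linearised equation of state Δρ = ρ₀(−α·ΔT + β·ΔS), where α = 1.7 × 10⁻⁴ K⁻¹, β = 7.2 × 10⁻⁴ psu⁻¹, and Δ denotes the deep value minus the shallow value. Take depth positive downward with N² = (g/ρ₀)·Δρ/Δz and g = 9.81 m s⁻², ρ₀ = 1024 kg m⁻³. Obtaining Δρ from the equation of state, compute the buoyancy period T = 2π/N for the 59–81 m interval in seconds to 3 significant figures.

444 s

ΔT = +4.9 K, ΔS = +1.78 psu (deep − shallow).
Δρ/ρ₀ = −αΔT + βΔS = -8.33 × 10⁻⁴ + 1.2816 × 10⁻³ = 4.486 × 10⁻⁴, so Δρ ≈ 0.4594 kg m⁻³.
N² = (g/ρ₀)·Δρ/Δz = g·(Δρ/ρ₀)/Δz = 9.81 × 4.486 × 10⁻⁴ / 22 = 2.0003 × 10⁻⁴ s⁻².
N = √(2.0003 × 10⁻⁴) = 0.014143 rad s⁻¹ → T = 2π/N = 444.26 s ≈ 444 s.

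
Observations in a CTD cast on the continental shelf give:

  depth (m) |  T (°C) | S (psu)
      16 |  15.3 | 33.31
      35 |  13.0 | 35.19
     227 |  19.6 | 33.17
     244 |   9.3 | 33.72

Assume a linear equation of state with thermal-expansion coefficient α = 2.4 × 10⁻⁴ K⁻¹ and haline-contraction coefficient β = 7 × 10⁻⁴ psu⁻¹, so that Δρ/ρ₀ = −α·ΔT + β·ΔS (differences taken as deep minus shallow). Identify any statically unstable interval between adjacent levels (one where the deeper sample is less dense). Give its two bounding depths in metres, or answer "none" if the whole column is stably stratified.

35–227 m

Evaluate Δρ/ρ₀ = −αΔT + βΔS across each adjacent pair:
  16–35 m: −αΔT+βΔS = −(2.4 × 10⁻⁴)(-2.3)+(7 × 10⁻⁴)(+1.88) = 1.9 × 10⁻³ → stable
  35–227 m: −αΔT+βΔS = −(2.4 × 10⁻⁴)(+6.6)+(7 × 10⁻⁴)(-2.02) = -3.0 × 10⁻³ → UNSTABLE
  227–244 m: −αΔT+βΔS = −(2.4 × 10⁻⁴)(-10.3)+(7 × 10⁻⁴)(+0.55) = 2.9 × 10⁻³ → stable
The 35–227 m interval has Δρ < 0: lighter water underlies denser water.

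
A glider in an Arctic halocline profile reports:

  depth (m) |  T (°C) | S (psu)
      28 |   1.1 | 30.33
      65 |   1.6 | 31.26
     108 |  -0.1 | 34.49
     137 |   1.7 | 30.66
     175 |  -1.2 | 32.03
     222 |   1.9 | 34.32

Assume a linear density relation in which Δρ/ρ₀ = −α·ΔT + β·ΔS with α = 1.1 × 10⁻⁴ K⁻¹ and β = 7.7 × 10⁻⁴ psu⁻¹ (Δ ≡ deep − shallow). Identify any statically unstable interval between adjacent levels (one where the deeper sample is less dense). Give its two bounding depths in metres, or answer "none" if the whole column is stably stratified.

Evaluate Δρ/ρ₀ = −αΔT + βΔS across each adjacent pair:
  28–65 m: −αΔT+βΔS = −(1.1 × 10⁻⁴)(+0.5)+(7.7 × 10⁻⁴)(+0.93) = 6.6 × 10⁻⁴ → stable
  65–108 m: −αΔT+βΔS = −(1.1 × 10⁻⁴)(-1.7)+(7.7 × 10⁻⁴)(+3.23) = 2.7 × 10⁻³ → stable
  108–137 m: −αΔT+βΔS = −(1.1 × 10⁻⁴)(+1.8)+(7.7 × 10⁻⁴)(-3.83) = -3.1 × 10⁻³ → UNSTABLE
  137–175 m: −αΔT+βΔS = −(1.1 × 10⁻⁴)(-2.9)+(7.7 × 10⁻⁴)(+1.37) = 1.4 × 10⁻³ → stable
  175–222 m: −αΔT+βΔS = −(1.1 × 10⁻⁴)(+3.1)+(7.7 × 10⁻⁴)(+2.29) = 1.4 × 10⁻³ → stable
The 108–137 m interval has Δρ < 0: lighter water underlies denser water.

108–137 m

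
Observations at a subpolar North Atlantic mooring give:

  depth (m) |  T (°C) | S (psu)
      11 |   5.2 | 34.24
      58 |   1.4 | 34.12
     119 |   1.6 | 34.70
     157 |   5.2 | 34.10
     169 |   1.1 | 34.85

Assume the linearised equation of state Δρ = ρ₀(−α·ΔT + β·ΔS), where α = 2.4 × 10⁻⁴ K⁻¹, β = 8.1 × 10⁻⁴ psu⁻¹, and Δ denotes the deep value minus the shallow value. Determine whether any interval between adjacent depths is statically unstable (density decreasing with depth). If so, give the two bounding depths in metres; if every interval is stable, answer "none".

119–157 m

Evaluate Δρ/ρ₀ = −αΔT + βΔS across each adjacent pair:
  11–58 m: −αΔT+βΔS = −(2.4 × 10⁻⁴)(-3.8)+(8.1 × 10⁻⁴)(-0.12) = 8.1 × 10⁻⁴ → stable
  58–119 m: −αΔT+βΔS = −(2.4 × 10⁻⁴)(+0.2)+(8.1 × 10⁻⁴)(+0.58) = 4.2 × 10⁻⁴ → stable
  119–157 m: −αΔT+βΔS = −(2.4 × 10⁻⁴)(+3.6)+(8.1 × 10⁻⁴)(-0.60) = -1.4 × 10⁻³ → UNSTABLE
  157–169 m: −αΔT+βΔS = −(2.4 × 10⁻⁴)(-4.1)+(8.1 × 10⁻⁴)(+0.75) = 1.6 × 10⁻³ → stable
The 119–157 m interval has Δρ < 0: lighter water underlies denser water.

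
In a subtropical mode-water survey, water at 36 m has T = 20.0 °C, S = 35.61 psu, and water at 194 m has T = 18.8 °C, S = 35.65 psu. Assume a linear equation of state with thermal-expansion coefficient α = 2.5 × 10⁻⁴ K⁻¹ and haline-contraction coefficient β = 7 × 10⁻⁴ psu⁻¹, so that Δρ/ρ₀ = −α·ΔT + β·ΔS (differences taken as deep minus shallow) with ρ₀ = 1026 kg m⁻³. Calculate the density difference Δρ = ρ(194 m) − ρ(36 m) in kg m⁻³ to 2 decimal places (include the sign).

+0.34 kg m⁻³

ΔT = -1.2 K, ΔS = +0.04 psu (deep − shallow).
Δρ/ρ₀ = −(2.5 × 10⁻⁴)(-1.2) + (7 × 10⁻⁴)(+0.04) = 3.28 × 10⁻⁴.
Δρ = 1026 × (3.28 × 10⁻⁴) = +0.34 kg m⁻³.
Positive Δρ: denser below, stable.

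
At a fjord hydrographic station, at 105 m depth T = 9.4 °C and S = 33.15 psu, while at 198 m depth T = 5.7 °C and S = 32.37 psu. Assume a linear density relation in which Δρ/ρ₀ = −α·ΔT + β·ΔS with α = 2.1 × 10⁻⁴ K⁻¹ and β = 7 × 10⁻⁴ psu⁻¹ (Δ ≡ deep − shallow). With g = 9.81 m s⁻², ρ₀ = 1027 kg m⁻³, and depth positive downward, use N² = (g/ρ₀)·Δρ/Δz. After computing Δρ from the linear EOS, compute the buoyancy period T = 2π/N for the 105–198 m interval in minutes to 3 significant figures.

ΔT = -3.7 K, ΔS = -0.78 psu (deep − shallow).
Δρ/ρ₀ = −αΔT + βΔS = 7.77 × 10⁻⁴ − 5.46 × 10⁻⁴ = 2.31 × 10⁻⁴, so Δρ ≈ 0.2372 kg m⁻³.
N² = (g/ρ₀)·Δρ/Δz = g·(Δρ/ρ₀)/Δz = 9.81 × 2.31 × 10⁻⁴ / 93 = 2.4367 × 10⁻⁵ s⁻².
N = √(2.4367 × 10⁻⁵) = 4.9363 × 10⁻³ rad s⁻¹ → T = 2π/N = 1.2729 × 10³ s = 21.215 min ≈ 21.2 min.

21.2 min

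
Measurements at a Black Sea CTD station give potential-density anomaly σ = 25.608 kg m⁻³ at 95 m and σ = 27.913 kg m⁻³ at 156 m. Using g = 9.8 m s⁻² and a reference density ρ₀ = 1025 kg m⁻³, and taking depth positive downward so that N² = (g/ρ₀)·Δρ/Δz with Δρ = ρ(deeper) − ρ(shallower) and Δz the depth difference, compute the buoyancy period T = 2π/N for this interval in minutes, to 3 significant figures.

Δρ = 1027.913 − 1025.608 = 2.305 kg m⁻³ over Δz = 156 − 95 = 61 m.
N² = (9.8/1025) × (2.305/61) = 3.6128 × 10⁻⁴ s⁻².
N = √(3.6128 × 10⁻⁴) = 0.019007 rad s⁻¹, so T = 2π/N = 330.57 s = 5.5095 min ≈ 5.51 min.

5.51 min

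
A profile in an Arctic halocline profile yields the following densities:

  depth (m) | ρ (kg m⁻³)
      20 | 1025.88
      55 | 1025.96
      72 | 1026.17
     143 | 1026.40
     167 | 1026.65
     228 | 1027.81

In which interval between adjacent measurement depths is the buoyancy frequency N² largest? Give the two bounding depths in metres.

Compute the density gradient over each adjacent pair:
  20–55 m: Δρ/Δz = 0.08/35 = 2.3 × 10⁻³ kg m⁻⁴
  55–72 m: Δρ/Δz = 0.21/17 = 0.012 kg m⁻⁴
  72–143 m: Δρ/Δz = 0.23/71 = 3.2 × 10⁻³ kg m⁻⁴
  143–167 m: Δρ/Δz = 0.25/24 = 0.010 kg m⁻⁴
  167–228 m: Δρ/Δz = 1.16/61 = 0.019 kg m⁻⁴
The largest gradient is in the 167–228 m interval — the pycnocline.

167–228 m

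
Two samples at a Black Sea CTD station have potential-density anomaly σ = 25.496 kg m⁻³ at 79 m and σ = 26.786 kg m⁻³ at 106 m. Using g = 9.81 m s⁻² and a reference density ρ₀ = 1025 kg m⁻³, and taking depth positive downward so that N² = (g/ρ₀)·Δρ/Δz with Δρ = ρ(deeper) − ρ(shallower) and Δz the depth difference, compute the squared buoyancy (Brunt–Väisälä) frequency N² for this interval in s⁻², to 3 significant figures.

Δρ = 1026.786 − 1025.496 = 1.290 kg m⁻³ over Δz = 106 − 79 = 27 m.
N² = (9.81/1025) × (1.290/27) = 4.5727 × 10⁻⁴ s⁻² ≈ 4.57 × 10⁻⁴ s⁻².

4.57 × 10⁻⁴ s⁻²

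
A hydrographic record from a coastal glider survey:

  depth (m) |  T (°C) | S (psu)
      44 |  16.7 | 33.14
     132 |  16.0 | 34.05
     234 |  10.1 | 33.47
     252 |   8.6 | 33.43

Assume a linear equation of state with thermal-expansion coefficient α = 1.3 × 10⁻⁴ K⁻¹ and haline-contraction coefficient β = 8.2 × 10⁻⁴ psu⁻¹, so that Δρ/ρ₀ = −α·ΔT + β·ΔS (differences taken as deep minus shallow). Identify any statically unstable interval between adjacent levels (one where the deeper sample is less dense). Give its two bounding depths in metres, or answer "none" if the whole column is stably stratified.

none

Evaluate Δρ/ρ₀ = −αΔT + βΔS across each adjacent pair:
  44–132 m: −αΔT+βΔS = −(1.3 × 10⁻⁴)(-0.7)+(8.2 × 10⁻⁴)(+0.91) = 8.4 × 10⁻⁴ → stable
  132–234 m: −αΔT+βΔS = −(1.3 × 10⁻⁴)(-5.9)+(8.2 × 10⁻⁴)(-0.58) = 2.9 × 10⁻⁴ → stable
  234–252 m: −αΔT+βΔS = −(1.3 × 10⁻⁴)(-1.5)+(8.2 × 10⁻⁴)(-0.04) = 1.6 × 10⁻⁴ → stable
Every interval has Δρ > 0: the column is stably stratified throughout.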